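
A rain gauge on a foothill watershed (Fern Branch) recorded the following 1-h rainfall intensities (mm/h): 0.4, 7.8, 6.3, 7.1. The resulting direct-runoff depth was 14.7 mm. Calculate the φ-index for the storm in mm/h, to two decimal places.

Only the 3 blocks with intensity above φ contribute runoff: 7.8, 6.3, 7.1 mm/h.
Σ(I−φ)·Δt = d  ⇒  (7.8+6.3+7.1 − 3φ)·1 = 14.7
φ = (21.20 − 14.7/1) / 3 = 2.17 mm/h.

φ ≈ 2.17 mm/h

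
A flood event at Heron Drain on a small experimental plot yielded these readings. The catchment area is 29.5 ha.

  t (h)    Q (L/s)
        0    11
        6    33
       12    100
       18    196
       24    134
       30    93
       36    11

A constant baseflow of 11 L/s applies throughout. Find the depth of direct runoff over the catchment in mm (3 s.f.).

Direct runoff: 0.0, 22.0, 89.0, 185.0, 123.0, 82.0, 0.0 L/s; ΣQ_DR = 501.0 L/s.
V = ΣQ_DR · Δt = 501.0 × 21600 s = 1.082 × 10^7 L.
Over A = 29.5 ha, depth = V / A = 36.7 mm.

d ≈ 36.7 mm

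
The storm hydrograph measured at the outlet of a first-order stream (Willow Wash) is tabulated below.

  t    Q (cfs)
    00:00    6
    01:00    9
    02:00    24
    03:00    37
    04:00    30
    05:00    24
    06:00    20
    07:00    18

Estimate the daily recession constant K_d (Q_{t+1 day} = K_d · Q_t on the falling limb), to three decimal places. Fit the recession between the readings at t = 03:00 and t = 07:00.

Between t = 03:00 and t = 07:00 the flow falls from 37 to 18 cfs over 4×1 h = 4 h.
Per-interval ratio K = (18/37)^(1/4) = 0.8352; K_d = K^(24/1) = 0.013.

K_d ≈ 0.013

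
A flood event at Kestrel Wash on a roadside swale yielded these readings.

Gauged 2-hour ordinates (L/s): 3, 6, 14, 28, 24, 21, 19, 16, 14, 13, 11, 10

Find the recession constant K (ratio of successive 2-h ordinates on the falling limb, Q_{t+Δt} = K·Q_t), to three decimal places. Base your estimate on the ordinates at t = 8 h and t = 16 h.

Using the recession-limb readings at t = 8 h and t = 16 h: Q falls from 24 to 14 L/s over 4 intervals.
K = (Q₂/Q₁)^(1/4) = (14/24)^(1/4) = 0.874.

K ≈ 0.874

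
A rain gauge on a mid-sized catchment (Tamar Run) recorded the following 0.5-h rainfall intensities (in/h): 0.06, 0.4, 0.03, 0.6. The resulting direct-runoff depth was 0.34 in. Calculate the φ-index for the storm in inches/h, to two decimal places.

Only the 2 blocks with intensity above φ contribute runoff: 0.4, 0.6 in/h.
Σ(I−φ)·Δt = d  ⇒  (0.4+0.6 − 2φ)·0.5 = 0.34
φ = (1.000 − 0.34/0.5) / 2 = 0.16 in/h.

φ ≈ 0.16 in/h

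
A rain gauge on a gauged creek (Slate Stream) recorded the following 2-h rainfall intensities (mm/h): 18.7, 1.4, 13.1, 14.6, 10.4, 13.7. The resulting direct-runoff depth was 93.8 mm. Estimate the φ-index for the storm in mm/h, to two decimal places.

φ ≈ 4.72 mm/h

Only the 5 blocks with intensity above φ contribute runoff: 18.7, 13.1, 14.6, 10.4, 13.7 mm/h.
Σ(I−φ)·Δt = d  ⇒  (18.7+13.1+14.6+10.4+13.7 − 5φ)·2 = 93.8
φ = (70.50 − 93.8/2) / 5 = 4.72 mm/h.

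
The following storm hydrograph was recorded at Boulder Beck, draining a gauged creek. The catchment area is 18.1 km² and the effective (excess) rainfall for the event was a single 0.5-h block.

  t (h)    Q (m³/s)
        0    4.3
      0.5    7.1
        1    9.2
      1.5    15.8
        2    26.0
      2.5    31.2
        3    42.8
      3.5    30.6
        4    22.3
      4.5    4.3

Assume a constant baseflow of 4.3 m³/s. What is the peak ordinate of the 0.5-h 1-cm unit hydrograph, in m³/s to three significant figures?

U_p ≈ 25.7 m³/s

Direct runoff: 0.0, 2.8, 4.9, 11.5, 21.7, 26.9, 38.5, 26.3, 18.0, 0.0 m³/s; ΣQ_DR = 150.6 m³/s, peak = 38.5 m³/s.
Runoff depth d = ΣQ_DR·Δt / A = 150.6 × 1800 / (18.1 km²) = 14.98 mm.
The 1-cm UH is the DRH scaled by (10 mm)/d, so U_p = 38.5 × 10/14.98 = 25.7 m³/s.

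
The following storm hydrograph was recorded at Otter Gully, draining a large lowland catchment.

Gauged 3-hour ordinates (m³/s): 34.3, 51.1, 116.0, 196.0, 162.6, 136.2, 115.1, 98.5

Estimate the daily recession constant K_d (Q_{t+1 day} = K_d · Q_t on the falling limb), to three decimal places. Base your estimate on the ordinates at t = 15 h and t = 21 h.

Between t = 15 h and t = 21 h the flow falls from 136.2 to 98.5 m³/s over 2×3 h = 6 h.
Per-interval ratio K = (98.5/136.2)^(1/2) = 0.8504; K_d = K^(24/3) = 0.274.

K_d ≈ 0.274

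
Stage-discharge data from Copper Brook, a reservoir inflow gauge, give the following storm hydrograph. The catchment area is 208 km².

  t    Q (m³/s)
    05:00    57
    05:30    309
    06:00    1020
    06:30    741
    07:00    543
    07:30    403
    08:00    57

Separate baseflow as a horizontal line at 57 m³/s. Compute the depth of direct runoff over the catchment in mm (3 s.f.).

Direct runoff: 0.0, 252.0, 963.0, 684.0, 486.0, 346.0, 0.0 m³/s; ΣQ_DR = 2731 m³/s.
V = ΣQ_DR · Δt = 2731 × 1800 s = 4.916 × 10^6 m³.
Over A = 208 km², depth = V / A = 23.6 mm.

d ≈ 23.6 mm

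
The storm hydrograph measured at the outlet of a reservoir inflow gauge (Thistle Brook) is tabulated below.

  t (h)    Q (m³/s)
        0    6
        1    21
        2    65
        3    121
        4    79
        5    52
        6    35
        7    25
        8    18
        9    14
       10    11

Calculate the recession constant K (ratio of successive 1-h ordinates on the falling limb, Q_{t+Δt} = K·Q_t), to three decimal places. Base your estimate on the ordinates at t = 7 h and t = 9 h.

Using the recession-limb readings at t = 7 h and t = 9 h: Q falls from 25 to 14 m³/s over 2 intervals.
K = (Q₂/Q₁)^(1/2) = (14/25)^(1/2) = 0.748.

K ≈ 0.748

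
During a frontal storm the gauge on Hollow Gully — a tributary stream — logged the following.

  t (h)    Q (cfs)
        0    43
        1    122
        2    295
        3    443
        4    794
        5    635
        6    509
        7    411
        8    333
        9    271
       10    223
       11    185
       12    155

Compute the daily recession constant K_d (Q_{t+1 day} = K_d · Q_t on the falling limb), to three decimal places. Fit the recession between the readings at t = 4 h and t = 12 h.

K_d ≈ 0.007

Between t = 4 h and t = 12 h the flow falls from 794 to 155 cfs over 8×1 h = 8 h.
Per-interval ratio K = (155/794)^(1/8) = 0.8153; K_d = K^(24/1) = 0.007.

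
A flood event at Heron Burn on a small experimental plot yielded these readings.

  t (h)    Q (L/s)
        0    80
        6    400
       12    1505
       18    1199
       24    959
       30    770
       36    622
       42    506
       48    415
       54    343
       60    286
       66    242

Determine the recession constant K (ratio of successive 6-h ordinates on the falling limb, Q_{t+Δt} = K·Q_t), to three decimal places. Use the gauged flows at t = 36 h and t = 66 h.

K ≈ 0.828

Using the recession-limb readings at t = 36 h and t = 66 h: Q falls from 622 to 242 L/s over 5 intervals.
K = (Q₂/Q₁)^(1/5) = (242/622)^(1/5) = 0.828.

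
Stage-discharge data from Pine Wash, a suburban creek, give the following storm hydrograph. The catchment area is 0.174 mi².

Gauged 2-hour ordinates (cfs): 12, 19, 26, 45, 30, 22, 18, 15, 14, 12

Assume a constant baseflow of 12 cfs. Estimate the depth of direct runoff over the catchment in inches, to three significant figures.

Direct runoff: 0.0, 7.0, 14.0, 33.0, 18.0, 10.0, 6.0, 3.0, 2.0, 0.0 cfs; ΣQ_DR = 93.00 cfs.
V = ΣQ_DR · Δt = 93.00 × 7200 s = 6.696 × 10^5 ft³.
Over A = 0.174 mi², depth = V / A = 1.66 in.

d ≈ 1.66 in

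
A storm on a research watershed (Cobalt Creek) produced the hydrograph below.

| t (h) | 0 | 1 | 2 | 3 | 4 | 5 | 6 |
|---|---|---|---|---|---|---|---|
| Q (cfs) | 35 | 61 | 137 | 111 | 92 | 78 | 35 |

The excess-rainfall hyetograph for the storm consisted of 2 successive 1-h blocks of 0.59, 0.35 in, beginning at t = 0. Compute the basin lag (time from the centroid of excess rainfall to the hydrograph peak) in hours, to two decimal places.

Centroid of excess rainfall: t_c = Σ P_i·t̄_i / ΣP_i = 0.8723 h (block centres at 0.5, 1.5 h).
Hydrograph peak occurs at t = 2 h, so basin lag t_L = 2 − 0.8723 = 1.13 h.

t_L ≈ 1.13 h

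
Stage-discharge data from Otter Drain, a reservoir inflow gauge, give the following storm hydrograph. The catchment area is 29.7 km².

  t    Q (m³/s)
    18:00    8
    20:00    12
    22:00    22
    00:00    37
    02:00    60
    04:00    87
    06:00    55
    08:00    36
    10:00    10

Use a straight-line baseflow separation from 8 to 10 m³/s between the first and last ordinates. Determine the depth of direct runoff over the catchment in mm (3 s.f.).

Direct runoff: 0.00, 3.75, 13.50, 28.25, 51.00, 77.75, 45.50, 26.25, 0.00 m³/s; ΣQ_DR = 246.0 m³/s.
V = ΣQ_DR · Δt = 246.0 × 7200 s = 1.771 × 10^6 m³.
Over A = 29.7 km², depth = V / A = 59.6 mm.

d ≈ 59.6 mm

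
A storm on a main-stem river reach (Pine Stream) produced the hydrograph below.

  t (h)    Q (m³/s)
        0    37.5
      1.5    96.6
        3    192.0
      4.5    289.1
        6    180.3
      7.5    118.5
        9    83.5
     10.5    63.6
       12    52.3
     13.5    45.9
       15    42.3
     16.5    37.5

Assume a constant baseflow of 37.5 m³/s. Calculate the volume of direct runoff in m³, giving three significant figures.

Direct-runoff ordinates (Q − Q_b): 0.0, 59.1, 154.5, 251.6, 142.8, 81.0, 46.0, 26.1, 14.8, 8.4, 4.8, 0.0 m³/s.
ΣQ_DR = 789.1 m³/s.
With Δt = 1.5 h = 5400 s, V = ΣQ_DR · Δt = 789.1 × 5400 = 4.26 × 10^6 m³.

V ≈ 4.26 × 10^6 m³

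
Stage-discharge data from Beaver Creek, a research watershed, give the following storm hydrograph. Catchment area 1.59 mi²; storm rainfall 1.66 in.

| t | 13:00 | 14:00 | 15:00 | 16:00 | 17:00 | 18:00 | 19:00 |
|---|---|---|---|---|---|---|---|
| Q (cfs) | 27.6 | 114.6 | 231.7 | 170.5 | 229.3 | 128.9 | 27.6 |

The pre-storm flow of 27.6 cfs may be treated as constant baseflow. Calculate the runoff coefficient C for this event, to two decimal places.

ΣQ_DR = 737.0 cfs; V = ΣQ_DR·Δt = 2.653 × 10^6 ft³.
Runoff depth d = V / A = 0.7183 in.
C = d / P = 0.7183 / 1.66 = 0.43.

C ≈ 0.43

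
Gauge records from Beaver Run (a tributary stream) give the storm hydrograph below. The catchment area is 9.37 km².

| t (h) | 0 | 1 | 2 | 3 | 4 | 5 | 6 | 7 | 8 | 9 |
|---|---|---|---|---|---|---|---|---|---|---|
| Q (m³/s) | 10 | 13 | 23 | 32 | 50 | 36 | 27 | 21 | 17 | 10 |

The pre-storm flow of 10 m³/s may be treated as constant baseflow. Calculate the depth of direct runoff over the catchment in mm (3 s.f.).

d ≈ 53.4 mm

Direct runoff: 0.0, 3.0, 13.0, 22.0, 40.0, 26.0, 17.0, 11.0, 7.0, 0.0 m³/s; ΣQ_DR = 139.0 m³/s.
V = ΣQ_DR · Δt = 139.0 × 3600 s = 5.004 × 10^5 m³.
Over A = 9.37 km², depth = V / A = 53.4 mm.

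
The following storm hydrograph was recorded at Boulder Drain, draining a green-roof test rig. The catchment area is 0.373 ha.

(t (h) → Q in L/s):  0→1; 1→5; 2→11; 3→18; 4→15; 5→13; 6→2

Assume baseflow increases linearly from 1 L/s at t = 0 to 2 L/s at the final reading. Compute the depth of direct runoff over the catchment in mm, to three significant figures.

d ≈ 52.6 mm

Direct runoff: 0.00, 3.83, 9.67, 16.50, 13.33, 11.17, 0.00 L/s; ΣQ_DR = 54.50 L/s.
V = ΣQ_DR · Δt = 54.50 × 3600 s = 1.962 × 10^5 L.
Over A = 0.373 ha, depth = V / A = 52.6 mm.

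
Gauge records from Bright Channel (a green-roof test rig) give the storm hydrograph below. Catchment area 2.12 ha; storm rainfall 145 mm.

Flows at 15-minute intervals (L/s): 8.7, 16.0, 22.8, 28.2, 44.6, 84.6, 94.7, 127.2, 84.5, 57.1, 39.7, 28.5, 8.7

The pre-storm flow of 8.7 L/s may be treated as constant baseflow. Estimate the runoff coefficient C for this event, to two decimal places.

C ≈ 0.16

ΣQ_DR = 532.2 L/s; V = ΣQ_DR·Δt = 4.790 × 10^5 L.
Runoff depth d = V / A = 22.59 mm.
C = d / P = 22.59 / 145 = 0.16.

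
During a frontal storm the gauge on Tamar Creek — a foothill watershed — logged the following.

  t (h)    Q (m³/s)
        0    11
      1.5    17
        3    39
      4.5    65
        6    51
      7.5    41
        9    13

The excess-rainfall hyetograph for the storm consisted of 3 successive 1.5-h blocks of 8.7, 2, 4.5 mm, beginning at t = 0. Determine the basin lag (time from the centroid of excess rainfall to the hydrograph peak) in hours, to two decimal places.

t_L ≈ 2.66 h

Centroid of excess rainfall: t_c = Σ P_i·t̄_i / ΣP_i = 1.8355 h (block centres at 0.75, 2.25, 3.75 h).
Hydrograph peak occurs at t = 4.5 h, so basin lag t_L = 4.5 − 1.8355 = 2.66 h.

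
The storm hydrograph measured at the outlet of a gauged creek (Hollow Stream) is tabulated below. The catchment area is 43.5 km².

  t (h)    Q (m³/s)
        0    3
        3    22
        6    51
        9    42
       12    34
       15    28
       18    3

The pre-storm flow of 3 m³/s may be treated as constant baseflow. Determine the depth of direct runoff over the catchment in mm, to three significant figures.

d ≈ 40.2 mm

Direct runoff: 0.0, 19.0, 48.0, 39.0, 31.0, 25.0, 0.0 m³/s; ΣQ_DR = 162.0 m³/s.
V = ΣQ_DR · Δt = 162.0 × 10800 s = 1.750 × 10^6 m³.
Over A = 43.5 km², depth = V / A = 40.2 mm.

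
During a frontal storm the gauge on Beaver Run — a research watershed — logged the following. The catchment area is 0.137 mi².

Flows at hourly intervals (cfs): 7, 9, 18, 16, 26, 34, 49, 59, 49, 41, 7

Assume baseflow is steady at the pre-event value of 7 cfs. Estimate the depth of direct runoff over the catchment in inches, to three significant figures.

Direct runoff: 0.0, 2.0, 11.0, 9.0, 19.0, 27.0, 42.0, 52.0, 42.0, 34.0, 0.0 cfs; ΣQ_DR = 238.0 cfs.
V = ΣQ_DR · Δt = 238.0 × 3600 s = 8.568 × 10^5 ft³.
Over A = 0.137 mi², depth = V / A = 2.69 in.

d ≈ 2.69 in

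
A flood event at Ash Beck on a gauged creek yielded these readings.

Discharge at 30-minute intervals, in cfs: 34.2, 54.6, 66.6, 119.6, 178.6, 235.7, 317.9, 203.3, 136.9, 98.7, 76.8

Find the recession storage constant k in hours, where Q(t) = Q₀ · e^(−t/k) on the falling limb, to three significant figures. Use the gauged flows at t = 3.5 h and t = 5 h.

k ≈ 1.54 h

On the falling limb, Q drops from 203.3 to 76.8 cfs between t = 3.5 h and t = 5 h (Δt = 1.5 h).
k = −Δt / ln(Q₂/Q₁) = −1.5 / ln(76.8/203.3) = 1.54 h.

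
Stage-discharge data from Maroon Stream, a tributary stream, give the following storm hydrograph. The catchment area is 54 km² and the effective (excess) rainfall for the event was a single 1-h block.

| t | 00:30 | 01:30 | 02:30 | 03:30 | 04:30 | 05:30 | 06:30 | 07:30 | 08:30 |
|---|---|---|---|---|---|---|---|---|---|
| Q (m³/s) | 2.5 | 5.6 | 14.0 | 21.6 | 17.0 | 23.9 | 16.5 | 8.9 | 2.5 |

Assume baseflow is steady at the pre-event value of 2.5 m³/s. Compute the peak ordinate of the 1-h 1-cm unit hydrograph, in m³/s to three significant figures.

Direct runoff: 0.0, 3.1, 11.5, 19.1, 14.5, 21.4, 14.0, 6.4, 0.0 m³/s; ΣQ_DR = 90.00 m³/s, peak = 21.4 m³/s.
Runoff depth d = ΣQ_DR·Δt / A = 90.00 × 3600 / (54 km²) = 6.000 mm.
The 1-cm UH is the DRH scaled by (10 mm)/d, so U_p = 21.4 × 10/6.000 = 35.7 m³/s.

U_p ≈ 35.7 m³/s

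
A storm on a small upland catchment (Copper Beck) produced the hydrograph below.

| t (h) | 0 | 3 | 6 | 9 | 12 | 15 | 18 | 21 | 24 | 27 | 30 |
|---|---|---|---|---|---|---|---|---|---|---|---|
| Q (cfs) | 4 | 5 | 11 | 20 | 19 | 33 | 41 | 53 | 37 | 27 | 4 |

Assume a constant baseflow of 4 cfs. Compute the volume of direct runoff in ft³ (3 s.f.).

V ≈ 2.27 × 10^6 ft³

Direct-runoff ordinates (Q − Q_b): 0.0, 1.0, 7.0, 16.0, 15.0, 29.0, 37.0, 49.0, 33.0, 23.0, 0.0 cfs.
ΣQ_DR = 210.0 cfs.
With Δt = 3 h = 10800 s, V = ΣQ_DR · Δt = 210.0 × 10800 = 2.27 × 10^6 ft³.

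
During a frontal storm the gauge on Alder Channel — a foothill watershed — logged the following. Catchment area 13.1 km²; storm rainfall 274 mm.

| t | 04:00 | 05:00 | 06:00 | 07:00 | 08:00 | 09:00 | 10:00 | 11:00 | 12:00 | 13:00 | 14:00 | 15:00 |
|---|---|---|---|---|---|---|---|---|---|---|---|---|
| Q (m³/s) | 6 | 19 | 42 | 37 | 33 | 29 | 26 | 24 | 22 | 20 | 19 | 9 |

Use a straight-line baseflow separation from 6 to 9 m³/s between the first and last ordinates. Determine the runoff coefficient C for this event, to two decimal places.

ΣQ_DR = 196.0 m³/s; V = ΣQ_DR·Δt = 7.056 × 10^5 m³.
Runoff depth d = V / A = 53.86 mm.
C = d / P = 53.86 / 274 = 0.20.

C ≈ 0.20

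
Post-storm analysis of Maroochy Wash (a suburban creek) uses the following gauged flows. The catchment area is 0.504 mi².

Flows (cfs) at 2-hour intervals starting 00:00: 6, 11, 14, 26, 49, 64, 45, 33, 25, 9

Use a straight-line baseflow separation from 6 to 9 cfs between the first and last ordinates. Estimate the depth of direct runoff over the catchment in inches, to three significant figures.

d ≈ 1.27 in

Direct runoff: 0.00, 4.67, 7.33, 19.00, 41.67, 56.33, 37.00, 24.67, 16.33, 0.00 cfs; ΣQ_DR = 207.0 cfs.
V = ΣQ_DR · Δt = 207.0 × 7200 s = 1.490 × 10^6 ft³.
Over A = 0.504 mi², depth = V / A = 1.27 in.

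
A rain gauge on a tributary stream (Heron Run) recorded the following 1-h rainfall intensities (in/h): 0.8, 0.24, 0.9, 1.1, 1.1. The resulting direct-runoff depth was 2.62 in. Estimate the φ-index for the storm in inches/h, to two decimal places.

φ ≈ 0.32 in/h

Only the 4 blocks with intensity above φ contribute runoff: 0.8, 0.9, 1.1, 1.1 in/h.
Σ(I−φ)·Δt = d  ⇒  (0.8+0.9+1.1+1.1 − 4φ)·1 = 2.62
φ = (3.900 − 2.62/1) / 4 = 0.32 in/h.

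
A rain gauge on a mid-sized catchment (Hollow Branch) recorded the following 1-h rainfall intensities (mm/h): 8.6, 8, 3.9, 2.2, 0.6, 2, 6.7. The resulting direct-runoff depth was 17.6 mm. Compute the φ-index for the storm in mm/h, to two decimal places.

Only the 4 blocks with intensity above φ contribute runoff: 8.6, 8, 3.9, 6.7 mm/h.
Σ(I−φ)·Δt = d  ⇒  (8.6+8+3.9+6.7 − 4φ)·1 = 17.6
φ = (27.20 − 17.6/1) / 4 = 2.40 mm/h.

φ ≈ 2.40 mm/h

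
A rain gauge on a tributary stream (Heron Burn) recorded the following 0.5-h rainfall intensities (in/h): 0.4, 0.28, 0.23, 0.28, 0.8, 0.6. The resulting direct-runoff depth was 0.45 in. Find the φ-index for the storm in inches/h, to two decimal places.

Only the 3 blocks with intensity above φ contribute runoff: 0.4, 0.8, 0.6 in/h.
Σ(I−φ)·Δt = d  ⇒  (0.4+0.8+0.6 − 3φ)·0.5 = 0.45
φ = (1.800 − 0.45/0.5) / 3 = 0.30 in/h.

φ ≈ 0.30 in/h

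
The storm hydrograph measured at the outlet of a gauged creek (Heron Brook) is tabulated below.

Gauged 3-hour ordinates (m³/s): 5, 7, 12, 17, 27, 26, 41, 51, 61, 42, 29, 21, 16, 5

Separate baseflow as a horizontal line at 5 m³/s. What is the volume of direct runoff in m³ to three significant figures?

V ≈ 3.13 × 10^6 m³

Direct-runoff ordinates (Q − Q_b): 0.0, 2.0, 7.0, 12.0, 22.0, 21.0, 36.0, 46.0, 56.0, 37.0, 24.0, 16.0, 11.0, 0.0 m³/s.
ΣQ_DR = 290.0 m³/s.
With Δt = 3 h = 10800 s, V = ΣQ_DR · Δt = 290.0 × 10800 = 3.13 × 10^6 m³.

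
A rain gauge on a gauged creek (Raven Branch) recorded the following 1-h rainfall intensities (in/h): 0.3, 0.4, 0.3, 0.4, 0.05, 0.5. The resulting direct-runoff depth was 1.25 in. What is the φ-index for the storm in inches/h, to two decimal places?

Only the 5 blocks with intensity above φ contribute runoff: 0.3, 0.4, 0.3, 0.4, 0.5 in/h.
Σ(I−φ)·Δt = d  ⇒  (0.3+0.4+0.3+0.4+0.5 − 5φ)·1 = 1.25
φ = (1.900 − 1.25/1) / 5 = 0.13 in/h.

φ ≈ 0.13 in/h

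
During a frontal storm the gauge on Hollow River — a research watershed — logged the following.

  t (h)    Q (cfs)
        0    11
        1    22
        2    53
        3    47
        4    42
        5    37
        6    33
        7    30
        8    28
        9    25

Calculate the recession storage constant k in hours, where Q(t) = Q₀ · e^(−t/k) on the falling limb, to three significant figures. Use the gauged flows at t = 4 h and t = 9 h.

On the falling limb, Q drops from 42 to 25 cfs between t = 4 h and t = 9 h (Δt = 5 h).
k = −Δt / ln(Q₂/Q₁) = −5 / ln(25/42) = 9.64 h.

k ≈ 9.64 h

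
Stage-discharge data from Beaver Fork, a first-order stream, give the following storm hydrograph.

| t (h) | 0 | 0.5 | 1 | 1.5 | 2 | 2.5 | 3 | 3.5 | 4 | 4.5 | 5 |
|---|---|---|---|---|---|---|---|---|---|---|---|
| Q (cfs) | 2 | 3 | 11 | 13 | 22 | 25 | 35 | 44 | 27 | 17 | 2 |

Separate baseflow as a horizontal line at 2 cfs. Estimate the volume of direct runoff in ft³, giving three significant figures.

V ≈ 3.22 × 10^5 ft³

Direct-runoff ordinates (Q − Q_b): 0.0, 1.0, 9.0, 11.0, 20.0, 23.0, 33.0, 42.0, 25.0, 15.0, 0.0 cfs.
ΣQ_DR = 179.0 cfs.
With Δt = 0.5 h = 1800 s, V = ΣQ_DR · Δt = 179.0 × 1800 = 3.22 × 10^5 ft³.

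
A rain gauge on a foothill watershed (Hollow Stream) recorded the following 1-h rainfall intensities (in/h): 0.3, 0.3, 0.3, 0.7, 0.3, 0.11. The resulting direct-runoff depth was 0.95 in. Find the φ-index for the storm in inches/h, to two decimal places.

φ ≈ 0.19 in/h

Only the 5 blocks with intensity above φ contribute runoff: 0.3, 0.3, 0.3, 0.7, 0.3 in/h.
Σ(I−φ)·Δt = d  ⇒  (0.3+0.3+0.3+0.7+0.3 − 5φ)·1 = 0.95
φ = (1.900 − 0.95/1) / 5 = 0.19 in/h.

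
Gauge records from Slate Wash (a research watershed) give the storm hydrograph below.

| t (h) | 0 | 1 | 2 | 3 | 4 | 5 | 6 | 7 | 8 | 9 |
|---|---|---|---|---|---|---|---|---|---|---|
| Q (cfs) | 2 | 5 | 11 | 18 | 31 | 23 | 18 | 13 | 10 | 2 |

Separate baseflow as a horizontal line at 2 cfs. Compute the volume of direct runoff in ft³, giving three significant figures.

Direct-runoff ordinates (Q − Q_b): 0.0, 3.0, 9.0, 16.0, 29.0, 21.0, 16.0, 11.0, 8.0, 0.0 cfs.
ΣQ_DR = 113.0 cfs.
With Δt = 1 h = 3600 s, V = ΣQ_DR · Δt = 113.0 × 3600 = 4.07 × 10^5 ft³.

V ≈ 4.07 × 10^5 ft³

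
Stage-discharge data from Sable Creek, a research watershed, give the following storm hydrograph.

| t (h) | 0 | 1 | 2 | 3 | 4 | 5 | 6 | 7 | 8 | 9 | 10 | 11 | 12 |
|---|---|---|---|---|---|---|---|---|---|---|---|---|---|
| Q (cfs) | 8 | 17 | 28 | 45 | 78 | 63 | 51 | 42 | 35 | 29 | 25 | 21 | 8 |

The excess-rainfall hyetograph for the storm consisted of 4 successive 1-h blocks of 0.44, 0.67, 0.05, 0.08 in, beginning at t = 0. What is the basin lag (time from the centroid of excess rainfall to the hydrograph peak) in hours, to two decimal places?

t_L ≈ 2.69 h

Centroid of excess rainfall: t_c = Σ P_i·t̄_i / ΣP_i = 1.3145 h (block centres at 0.5, 1.5, 2.5, 3.5 h).
Hydrograph peak occurs at t = 4 h, so basin lag t_L = 4 − 1.3145 = 2.69 h.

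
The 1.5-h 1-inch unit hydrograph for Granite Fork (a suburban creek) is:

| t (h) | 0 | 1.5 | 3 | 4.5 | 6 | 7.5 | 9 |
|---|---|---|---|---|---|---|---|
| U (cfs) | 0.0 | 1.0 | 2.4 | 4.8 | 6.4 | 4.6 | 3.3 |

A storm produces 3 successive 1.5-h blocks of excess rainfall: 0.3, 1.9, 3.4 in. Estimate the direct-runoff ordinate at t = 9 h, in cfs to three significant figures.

Q ≈ 31.5 cfs

By discrete convolution, Q_j = Σ (P_i / 1 in) · U_{j−i}.
At t = 9 h (j=6): Q = (0.3/1)·3.3 + (1.9/1)·4.6 + (3.4/1)·6.4 = 31.5 cfs.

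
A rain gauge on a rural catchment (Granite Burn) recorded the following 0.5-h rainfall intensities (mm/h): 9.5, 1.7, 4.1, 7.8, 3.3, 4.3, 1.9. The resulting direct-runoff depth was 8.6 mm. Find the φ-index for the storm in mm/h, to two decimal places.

Only the 5 blocks with intensity above φ contribute runoff: 9.5, 4.1, 7.8, 3.3, 4.3 mm/h.
Σ(I−φ)·Δt = d  ⇒  (9.5+4.1+7.8+3.3+4.3 − 5φ)·0.5 = 8.6
φ = (29.00 − 8.6/0.5) / 5 = 2.36 mm/h.

φ ≈ 2.36 mm/h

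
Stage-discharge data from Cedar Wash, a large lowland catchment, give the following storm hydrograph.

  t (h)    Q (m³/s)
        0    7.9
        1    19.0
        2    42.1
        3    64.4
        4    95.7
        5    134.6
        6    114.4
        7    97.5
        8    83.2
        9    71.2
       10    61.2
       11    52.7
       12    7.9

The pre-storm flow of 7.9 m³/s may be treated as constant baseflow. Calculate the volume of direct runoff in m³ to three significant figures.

V ≈ 2.70 × 10^6 m³

Direct-runoff ordinates (Q − Q_b): 0.0, 11.1, 34.2, 56.5, 87.8, 126.7, 106.5, 89.6, 75.3, 63.3, 53.3, 44.8, 0.0 m³/s.
ΣQ_DR = 749.1 m³/s.
With Δt = 1 h = 3600 s, V = ΣQ_DR · Δt = 749.1 × 3600 = 2.70 × 10^6 m³.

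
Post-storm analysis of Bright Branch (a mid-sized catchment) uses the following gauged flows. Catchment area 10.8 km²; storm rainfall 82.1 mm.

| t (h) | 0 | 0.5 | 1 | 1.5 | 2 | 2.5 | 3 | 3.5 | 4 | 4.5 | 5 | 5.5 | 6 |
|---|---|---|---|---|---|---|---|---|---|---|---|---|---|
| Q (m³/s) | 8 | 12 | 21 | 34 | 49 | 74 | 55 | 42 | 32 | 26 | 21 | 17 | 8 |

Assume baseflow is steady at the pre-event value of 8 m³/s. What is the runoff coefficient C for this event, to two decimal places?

ΣQ_DR = 295.0 m³/s; V = ΣQ_DR·Δt = 5.310 × 10^5 m³.
Runoff depth d = V / A = 49.17 mm.
C = d / P = 49.17 / 82.1 = 0.60.

C ≈ 0.60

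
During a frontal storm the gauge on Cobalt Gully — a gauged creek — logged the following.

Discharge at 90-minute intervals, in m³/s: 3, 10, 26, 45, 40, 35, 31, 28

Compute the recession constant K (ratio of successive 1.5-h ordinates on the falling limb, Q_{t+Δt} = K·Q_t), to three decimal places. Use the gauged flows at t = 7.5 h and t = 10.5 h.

Using the recession-limb readings at t = 7.5 h and t = 10.5 h: Q falls from 35 to 28 m³/s over 2 intervals.
K = (Q₂/Q₁)^(1/2) = (28/35)^(1/2) = 0.894.

K ≈ 0.894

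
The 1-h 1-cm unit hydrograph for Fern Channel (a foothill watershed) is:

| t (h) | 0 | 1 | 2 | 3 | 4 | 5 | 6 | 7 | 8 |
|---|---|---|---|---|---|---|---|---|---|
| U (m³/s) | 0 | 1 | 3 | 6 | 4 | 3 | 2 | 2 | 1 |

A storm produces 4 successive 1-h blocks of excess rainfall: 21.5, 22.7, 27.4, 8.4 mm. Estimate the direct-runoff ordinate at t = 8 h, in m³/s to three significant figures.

By discrete convolution, Q_j = Σ (P_i / 10 mm) · U_{j−i}.
At t = 8 h (j=8): Q = (21.5/10)·1 + (22.7/10)·2 + (27.4/10)·2 + (8.4/10)·3 = 14.7 m³/s.

Q ≈ 14.7 m³/s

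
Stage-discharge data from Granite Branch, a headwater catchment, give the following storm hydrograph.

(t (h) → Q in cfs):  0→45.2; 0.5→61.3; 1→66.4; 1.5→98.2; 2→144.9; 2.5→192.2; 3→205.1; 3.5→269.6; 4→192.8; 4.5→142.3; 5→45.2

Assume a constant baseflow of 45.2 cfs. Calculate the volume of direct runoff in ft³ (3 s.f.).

V ≈ 1.74 × 10^6 ft³

Direct-runoff ordinates (Q − Q_b): 0.0, 16.1, 21.2, 53.0, 99.7, 147.0, 159.9, 224.4, 147.6, 97.1, 0.0 cfs.
ΣQ_DR = 966.0 cfs.
With Δt = 0.5 h = 1800 s, V = ΣQ_DR · Δt = 966.0 × 1800 = 1.74 × 10^6 ft³.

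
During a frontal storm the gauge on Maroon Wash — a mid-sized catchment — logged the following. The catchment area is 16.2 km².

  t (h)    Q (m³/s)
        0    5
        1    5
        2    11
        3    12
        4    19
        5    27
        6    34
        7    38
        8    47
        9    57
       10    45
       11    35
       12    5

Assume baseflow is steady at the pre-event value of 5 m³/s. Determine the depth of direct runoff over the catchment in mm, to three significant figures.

d ≈ 61.1 mm

Direct runoff: 0.0, 0.0, 6.0, 7.0, 14.0, 22.0, 29.0, 33.0, 42.0, 52.0, 40.0, 30.0, 0.0 m³/s; ΣQ_DR = 275.0 m³/s.
V = ΣQ_DR · Δt = 275.0 × 3600 s = 9.900 × 10^5 m³.
Over A = 16.2 km², depth = V / A = 61.1 mm.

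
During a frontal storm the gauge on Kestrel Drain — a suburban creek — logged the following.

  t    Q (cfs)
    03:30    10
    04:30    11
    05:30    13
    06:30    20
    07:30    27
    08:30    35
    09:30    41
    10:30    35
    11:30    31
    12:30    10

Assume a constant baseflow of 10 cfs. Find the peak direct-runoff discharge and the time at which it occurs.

Q_p = 31.0 cfs at t = 09:30

Subtracting baseflow gives direct-runoff ordinates: 0.0, 1.0, 3.0, 10.0, 17.0, 25.0, 31.0, 25.0, 21.0, 0.0 cfs.
The maximum is 31.0 cfs, occurring at the reading for t = 09:30.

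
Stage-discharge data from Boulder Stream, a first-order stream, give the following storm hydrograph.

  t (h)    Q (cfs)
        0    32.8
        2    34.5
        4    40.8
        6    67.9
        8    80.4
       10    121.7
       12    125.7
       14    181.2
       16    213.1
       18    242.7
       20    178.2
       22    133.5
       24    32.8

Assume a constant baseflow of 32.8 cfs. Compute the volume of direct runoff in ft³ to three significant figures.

Direct-runoff ordinates (Q − Q_b): 0.0, 1.7, 8.0, 35.1, 47.6, 88.9, 92.9, 148.4, 180.3, 209.9, 145.4, 100.7, 0.0 cfs.
ΣQ_DR = 1059 cfs.
With Δt = 2 h = 7200 s, V = ΣQ_DR · Δt = 1059 × 7200 = 7.62 × 10^6 ft³.

V ≈ 7.62 × 10^6 ft³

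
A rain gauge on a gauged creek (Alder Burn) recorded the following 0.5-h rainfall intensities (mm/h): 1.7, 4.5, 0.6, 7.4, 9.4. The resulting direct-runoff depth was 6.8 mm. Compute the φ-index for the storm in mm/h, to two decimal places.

Only the 3 blocks with intensity above φ contribute runoff: 4.5, 7.4, 9.4 mm/h.
Σ(I−φ)·Δt = d  ⇒  (4.5+7.4+9.4 − 3φ)·0.5 = 6.8
φ = (21.30 − 6.8/0.5) / 3 = 2.57 mm/h.

φ ≈ 2.57 mm/h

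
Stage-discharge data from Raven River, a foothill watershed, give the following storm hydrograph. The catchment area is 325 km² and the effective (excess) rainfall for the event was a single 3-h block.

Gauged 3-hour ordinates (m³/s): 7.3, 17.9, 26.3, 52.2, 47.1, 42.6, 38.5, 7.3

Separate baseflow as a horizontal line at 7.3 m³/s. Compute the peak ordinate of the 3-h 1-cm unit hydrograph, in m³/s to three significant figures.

Direct runoff: 0.0, 10.6, 19.0, 44.9, 39.8, 35.3, 31.2, 0.0 m³/s; ΣQ_DR = 180.8 m³/s, peak = 44.9 m³/s.
Runoff depth d = ΣQ_DR·Δt / A = 180.8 × 10800 / (325 km²) = 6.008 mm.
The 1-cm UH is the DRH scaled by (10 mm)/d, so U_p = 44.9 × 10/6.008 = 74.7 m³/s.

U_p ≈ 74.7 m³/s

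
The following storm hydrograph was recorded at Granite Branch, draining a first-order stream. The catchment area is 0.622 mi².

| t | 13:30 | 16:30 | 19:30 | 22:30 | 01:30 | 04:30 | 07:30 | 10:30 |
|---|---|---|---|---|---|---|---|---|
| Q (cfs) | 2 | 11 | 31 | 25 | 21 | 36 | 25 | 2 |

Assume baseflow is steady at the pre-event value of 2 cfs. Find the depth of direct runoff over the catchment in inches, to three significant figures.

Direct runoff: 0.0, 9.0, 29.0, 23.0, 19.0, 34.0, 23.0, 0.0 cfs; ΣQ_DR = 137.0 cfs.
V = ΣQ_DR · Δt = 137.0 × 10800 s = 1.480 × 10^6 ft³.
Over A = 0.622 mi², depth = V / A = 1.02 in.

d ≈ 1.02 in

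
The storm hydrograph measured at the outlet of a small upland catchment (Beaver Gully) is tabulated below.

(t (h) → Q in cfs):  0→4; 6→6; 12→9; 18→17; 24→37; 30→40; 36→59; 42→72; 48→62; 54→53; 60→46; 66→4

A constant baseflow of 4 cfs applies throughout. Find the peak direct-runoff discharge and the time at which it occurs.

Subtracting baseflow gives direct-runoff ordinates: 0.0, 2.0, 5.0, 13.0, 33.0, 36.0, 55.0, 68.0, 58.0, 49.0, 42.0, 0.0 cfs.
The maximum is 68.0 cfs, occurring at the reading for t = 42 h.

Q_p = 68.0 cfs at t = 42 h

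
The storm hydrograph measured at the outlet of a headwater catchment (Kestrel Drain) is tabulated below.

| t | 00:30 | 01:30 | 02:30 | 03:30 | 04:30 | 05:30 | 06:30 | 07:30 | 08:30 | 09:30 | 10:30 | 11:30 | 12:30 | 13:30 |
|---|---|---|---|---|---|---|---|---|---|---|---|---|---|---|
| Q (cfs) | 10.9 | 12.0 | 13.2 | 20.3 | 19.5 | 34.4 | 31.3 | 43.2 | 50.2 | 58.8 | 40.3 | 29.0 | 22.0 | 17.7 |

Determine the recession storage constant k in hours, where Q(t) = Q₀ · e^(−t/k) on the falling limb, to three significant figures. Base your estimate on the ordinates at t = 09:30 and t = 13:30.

On the falling limb, Q drops from 58.8 to 17.7 cfs between t = 09:30 and t = 13:30 (Δt = 4 h).
k = −Δt / ln(Q₂/Q₁) = −4 / ln(17.7/58.8) = 3.33 h.

k ≈ 3.33 h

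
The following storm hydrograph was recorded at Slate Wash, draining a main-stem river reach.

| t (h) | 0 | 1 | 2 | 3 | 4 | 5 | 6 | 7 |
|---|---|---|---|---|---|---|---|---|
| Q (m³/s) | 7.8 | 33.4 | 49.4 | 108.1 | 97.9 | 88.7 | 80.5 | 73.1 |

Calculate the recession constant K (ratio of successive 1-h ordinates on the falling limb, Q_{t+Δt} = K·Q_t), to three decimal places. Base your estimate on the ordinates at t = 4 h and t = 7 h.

K ≈ 0.907

Using the recession-limb readings at t = 4 h and t = 7 h: Q falls from 97.9 to 73.1 m³/s over 3 intervals.
K = (Q₂/Q₁)^(1/3) = (73.1/97.9)^(1/3) = 0.907.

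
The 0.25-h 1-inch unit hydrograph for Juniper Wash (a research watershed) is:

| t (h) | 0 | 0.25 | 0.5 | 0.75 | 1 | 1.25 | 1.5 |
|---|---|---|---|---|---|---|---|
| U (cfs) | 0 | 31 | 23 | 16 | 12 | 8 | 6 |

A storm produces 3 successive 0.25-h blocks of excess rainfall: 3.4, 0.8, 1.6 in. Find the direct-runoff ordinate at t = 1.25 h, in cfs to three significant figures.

Q ≈ 62.4 cfs

By discrete convolution, Q_j = Σ (P_i / 1 in) · U_{j−i}.
At t = 1.25 h (j=5): Q = (3.4/1)·8 + (0.8/1)·12 + (1.6/1)·16 = 62.4 cfs.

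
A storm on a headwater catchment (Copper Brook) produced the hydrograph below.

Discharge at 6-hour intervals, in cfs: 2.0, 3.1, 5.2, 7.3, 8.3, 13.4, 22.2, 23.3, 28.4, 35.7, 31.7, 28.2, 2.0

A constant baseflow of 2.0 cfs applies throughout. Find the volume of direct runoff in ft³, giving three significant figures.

V ≈ 3.99 × 10^6 ft³

Direct-runoff ordinates (Q − Q_b): 0.0, 1.1, 3.2, 5.3, 6.3, 11.4, 20.2, 21.3, 26.4, 33.7, 29.7, 26.2, 0.0 cfs.
ΣQ_DR = 184.8 cfs.
With Δt = 6 h = 21600 s, V = ΣQ_DR · Δt = 184.8 × 21600 = 3.99 × 10^6 ft³.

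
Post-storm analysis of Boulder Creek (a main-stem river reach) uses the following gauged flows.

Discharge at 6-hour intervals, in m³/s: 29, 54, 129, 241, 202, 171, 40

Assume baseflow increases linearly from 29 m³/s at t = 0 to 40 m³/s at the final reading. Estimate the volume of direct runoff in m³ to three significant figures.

Direct-runoff ordinates (Q − Q_b): 0.00, 23.17, 96.33, 206.50, 165.67, 132.83, 0.00 m³/s.
ΣQ_DR = 624.5 m³/s.
With Δt = 6 h = 21600 s, V = ΣQ_DR · Δt = 624.5 × 21600 = 1.35 × 10^7 m³.

V ≈ 1.35 × 10^7 m³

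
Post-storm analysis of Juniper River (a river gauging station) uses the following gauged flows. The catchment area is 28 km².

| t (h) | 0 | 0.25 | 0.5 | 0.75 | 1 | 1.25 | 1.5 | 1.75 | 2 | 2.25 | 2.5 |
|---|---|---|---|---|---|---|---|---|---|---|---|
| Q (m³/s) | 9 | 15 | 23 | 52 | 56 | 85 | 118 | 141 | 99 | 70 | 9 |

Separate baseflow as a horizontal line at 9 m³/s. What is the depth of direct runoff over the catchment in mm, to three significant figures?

Direct runoff: 0.0, 6.0, 14.0, 43.0, 47.0, 76.0, 109.0, 132.0, 90.0, 61.0, 0.0 m³/s; ΣQ_DR = 578.0 m³/s.
V = ΣQ_DR · Δt = 578.0 × 900 s = 5.202 × 10^5 m³.
Over A = 28 km², depth = V / A = 18.6 mm.

d ≈ 18.6 mm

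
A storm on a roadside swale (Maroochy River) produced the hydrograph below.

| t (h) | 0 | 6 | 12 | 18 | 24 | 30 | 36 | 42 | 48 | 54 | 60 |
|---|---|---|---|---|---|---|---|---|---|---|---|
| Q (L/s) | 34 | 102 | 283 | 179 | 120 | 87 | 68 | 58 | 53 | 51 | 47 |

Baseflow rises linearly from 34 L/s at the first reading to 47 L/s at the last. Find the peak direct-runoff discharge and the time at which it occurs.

Subtracting baseflow gives direct-runoff ordinates: 0.00, 66.70, 246.40, 141.10, 80.80, 46.50, 26.20, 14.90, 8.60, 5.30, 0.00 L/s.
The maximum is 246.40 L/s, occurring at the reading for t = 12 h.

Q_p = 246.40 L/s at t = 12 h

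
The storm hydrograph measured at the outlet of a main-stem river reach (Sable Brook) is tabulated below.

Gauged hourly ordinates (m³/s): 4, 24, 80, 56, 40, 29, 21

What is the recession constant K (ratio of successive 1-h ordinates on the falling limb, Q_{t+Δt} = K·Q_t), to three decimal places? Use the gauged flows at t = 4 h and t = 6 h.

Using the recession-limb readings at t = 4 h and t = 6 h: Q falls from 40 to 21 m³/s over 2 intervals.
K = (Q₂/Q₁)^(1/2) = (21/40)^(1/2) = 0.725.

K ≈ 0.725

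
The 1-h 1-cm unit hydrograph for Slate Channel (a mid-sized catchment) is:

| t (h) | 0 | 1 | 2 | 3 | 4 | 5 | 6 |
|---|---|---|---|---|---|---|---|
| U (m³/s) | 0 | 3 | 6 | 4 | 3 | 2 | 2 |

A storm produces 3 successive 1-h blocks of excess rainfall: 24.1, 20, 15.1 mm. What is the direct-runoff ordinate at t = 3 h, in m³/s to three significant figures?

Q ≈ 26.2 m³/s

By discrete convolution, Q_j = Σ (P_i / 10 mm) · U_{j−i}.
At t = 3 h (j=3): Q = (24.1/10)·4 + (20/10)·6 + (15.1/10)·3 = 26.2 m³/s.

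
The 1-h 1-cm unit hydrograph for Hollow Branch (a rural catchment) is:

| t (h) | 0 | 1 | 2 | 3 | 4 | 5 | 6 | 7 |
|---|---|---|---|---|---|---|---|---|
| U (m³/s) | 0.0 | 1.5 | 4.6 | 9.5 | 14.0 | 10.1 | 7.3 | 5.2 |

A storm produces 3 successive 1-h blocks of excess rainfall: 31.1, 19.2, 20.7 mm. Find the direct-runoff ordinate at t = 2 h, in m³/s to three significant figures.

Q ≈ 17.2 m³/s

By discrete convolution, Q_j = Σ (P_i / 10 mm) · U_{j−i}.
At t = 2 h (j=2): Q = (31.1/10)·4.6 + (19.2/10)·1.5 + (20.7/10)·0.0 = 17.2 m³/s.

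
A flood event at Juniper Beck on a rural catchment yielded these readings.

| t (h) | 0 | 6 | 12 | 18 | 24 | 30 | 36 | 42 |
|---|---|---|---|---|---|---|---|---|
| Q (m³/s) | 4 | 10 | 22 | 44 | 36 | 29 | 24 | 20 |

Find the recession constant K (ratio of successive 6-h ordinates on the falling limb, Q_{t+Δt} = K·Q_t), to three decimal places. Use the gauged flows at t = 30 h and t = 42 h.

K ≈ 0.830

Using the recession-limb readings at t = 30 h and t = 42 h: Q falls from 29 to 20 m³/s over 2 intervals.
K = (Q₂/Q₁)^(1/2) = (20/29)^(1/2) = 0.830.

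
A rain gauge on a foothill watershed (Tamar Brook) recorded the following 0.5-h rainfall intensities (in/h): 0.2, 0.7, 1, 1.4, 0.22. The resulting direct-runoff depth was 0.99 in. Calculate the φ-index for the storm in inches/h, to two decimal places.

φ ≈ 0.37 in/h

Only the 3 blocks with intensity above φ contribute runoff: 0.7, 1, 1.4 in/h.
Σ(I−φ)·Δt = d  ⇒  (0.7+1+1.4 − 3φ)·0.5 = 0.99
φ = (3.100 − 0.99/0.5) / 3 = 0.37 in/h.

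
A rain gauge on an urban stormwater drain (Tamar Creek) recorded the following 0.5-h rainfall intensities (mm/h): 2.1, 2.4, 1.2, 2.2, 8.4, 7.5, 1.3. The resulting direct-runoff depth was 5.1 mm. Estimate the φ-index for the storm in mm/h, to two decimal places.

Only the 2 blocks with intensity above φ contribute runoff: 8.4, 7.5 mm/h.
Σ(I−φ)·Δt = d  ⇒  (8.4+7.5 − 2φ)·0.5 = 5.1
φ = (15.90 − 5.1/0.5) / 2 = 2.85 mm/h.

φ ≈ 2.85 mm/h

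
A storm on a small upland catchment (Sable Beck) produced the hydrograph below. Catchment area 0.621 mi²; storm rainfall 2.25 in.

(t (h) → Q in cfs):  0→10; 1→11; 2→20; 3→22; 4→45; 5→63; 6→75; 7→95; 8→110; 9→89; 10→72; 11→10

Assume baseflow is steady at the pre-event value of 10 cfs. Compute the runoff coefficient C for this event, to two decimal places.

ΣQ_DR = 502.0 cfs; V = ΣQ_DR·Δt = 1.807 × 10^6 ft³.
Runoff depth d = V / A = 1.253 in.
C = d / P = 1.253 / 2.25 = 0.56.

C ≈ 0.56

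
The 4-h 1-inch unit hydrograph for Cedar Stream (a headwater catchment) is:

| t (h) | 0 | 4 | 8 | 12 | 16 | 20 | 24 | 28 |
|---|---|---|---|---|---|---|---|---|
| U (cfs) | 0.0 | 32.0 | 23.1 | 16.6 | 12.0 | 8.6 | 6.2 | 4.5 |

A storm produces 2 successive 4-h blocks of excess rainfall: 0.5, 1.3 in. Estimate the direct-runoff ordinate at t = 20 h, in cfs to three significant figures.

Q ≈ 19.9 cfs

By discrete convolution, Q_j = Σ (P_i / 1 in) · U_{j−i}.
At t = 20 h (j=5): Q = (0.5/1)·8.6 + (1.3/1)·12.0 = 19.9 cfs.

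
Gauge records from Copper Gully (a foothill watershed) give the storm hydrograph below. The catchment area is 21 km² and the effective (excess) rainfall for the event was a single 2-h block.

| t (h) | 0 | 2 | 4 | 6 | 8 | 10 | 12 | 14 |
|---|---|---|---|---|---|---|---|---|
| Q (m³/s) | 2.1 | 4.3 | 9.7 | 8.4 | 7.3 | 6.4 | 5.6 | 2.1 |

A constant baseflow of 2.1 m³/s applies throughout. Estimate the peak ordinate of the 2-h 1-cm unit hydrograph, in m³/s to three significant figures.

Direct runoff: 0.0, 2.2, 7.6, 6.3, 5.2, 4.3, 3.5, 0.0 m³/s; ΣQ_DR = 29.10 m³/s, peak = 7.6 m³/s.
Runoff depth d = ΣQ_DR·Δt / A = 29.10 × 7200 / (21 km²) = 9.977 mm.
The 1-cm UH is the DRH scaled by (10 mm)/d, so U_p = 7.6 × 10/9.977 = 7.62 m³/s.

U_p ≈ 7.62 m³/s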